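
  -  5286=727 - 6013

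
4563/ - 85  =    -  4563/85 = - 53.68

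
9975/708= 3325/236 = 14.09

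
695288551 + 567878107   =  1263166658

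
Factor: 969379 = 607^1*1597^1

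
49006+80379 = 129385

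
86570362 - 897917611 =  - 811347249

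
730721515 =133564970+597156545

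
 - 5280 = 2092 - 7372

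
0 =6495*0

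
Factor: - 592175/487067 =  - 5^2*7^( - 1)*17^( - 1 )*4093^( - 1)*23687^1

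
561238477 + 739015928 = 1300254405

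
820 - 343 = 477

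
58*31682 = 1837556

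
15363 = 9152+6211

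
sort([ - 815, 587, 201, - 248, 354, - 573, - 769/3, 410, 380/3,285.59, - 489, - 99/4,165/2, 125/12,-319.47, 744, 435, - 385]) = [ - 815,  -  573, - 489, - 385, - 319.47, - 769/3,  -  248, - 99/4,125/12,165/2,380/3  ,  201,285.59,354,410, 435, 587,744]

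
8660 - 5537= 3123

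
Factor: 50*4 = 200= 2^3*5^2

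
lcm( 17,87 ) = 1479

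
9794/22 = 4897/11 = 445.18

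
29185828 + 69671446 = 98857274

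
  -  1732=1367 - 3099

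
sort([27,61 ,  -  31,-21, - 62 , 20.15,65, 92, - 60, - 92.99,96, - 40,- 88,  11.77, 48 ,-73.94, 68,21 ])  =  [-92.99, - 88, -73.94, - 62, - 60, - 40, - 31, - 21, 11.77 , 20.15,21,27, 48,  61,65,68,92, 96] 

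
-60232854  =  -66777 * 902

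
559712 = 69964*8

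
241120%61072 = 57904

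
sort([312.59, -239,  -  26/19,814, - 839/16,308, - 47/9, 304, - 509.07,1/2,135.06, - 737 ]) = [  -  737, - 509.07, - 239,-839/16, - 47/9,  -  26/19,1/2, 135.06, 304,  308,  312.59,  814]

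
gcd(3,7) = 1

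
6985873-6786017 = 199856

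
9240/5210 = 924/521 = 1.77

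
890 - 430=460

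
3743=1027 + 2716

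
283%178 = 105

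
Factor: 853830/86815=2^1*3^2*53^1 * 97^( - 1 ) = 954/97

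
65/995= 13/199 = 0.07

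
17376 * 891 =15482016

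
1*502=502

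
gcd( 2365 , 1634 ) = 43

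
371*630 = 233730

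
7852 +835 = 8687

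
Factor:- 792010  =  -2^1* 5^1*79201^1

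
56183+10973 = 67156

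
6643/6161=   6643/6161  =  1.08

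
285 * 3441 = 980685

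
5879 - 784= 5095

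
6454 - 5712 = 742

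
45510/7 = 45510/7=6501.43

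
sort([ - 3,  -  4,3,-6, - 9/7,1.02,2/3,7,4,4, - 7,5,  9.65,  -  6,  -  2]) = [ - 7, - 6, - 6 , -4, -3, - 2, - 9/7,2/3,1.02, 3,4, 4,5,  7 , 9.65 ]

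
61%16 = 13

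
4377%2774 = 1603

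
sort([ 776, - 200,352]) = [-200,352, 776 ] 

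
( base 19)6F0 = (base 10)2451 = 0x993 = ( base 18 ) 7A3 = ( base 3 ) 10100210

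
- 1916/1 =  - 1916= - 1916.00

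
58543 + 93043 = 151586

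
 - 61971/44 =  - 61971/44 = - 1408.43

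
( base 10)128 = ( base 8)200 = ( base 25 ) 53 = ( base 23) 5D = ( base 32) 40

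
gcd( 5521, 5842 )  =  1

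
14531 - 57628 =-43097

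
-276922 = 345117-622039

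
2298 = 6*383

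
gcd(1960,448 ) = 56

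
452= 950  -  498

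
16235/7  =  2319 + 2/7 = 2319.29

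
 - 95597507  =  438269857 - 533867364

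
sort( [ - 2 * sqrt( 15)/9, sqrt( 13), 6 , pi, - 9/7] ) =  [  -  9/7 , - 2*sqrt( 15)/9,pi, sqrt(13),6] 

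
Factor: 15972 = 2^2*3^1*11^3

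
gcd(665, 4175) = 5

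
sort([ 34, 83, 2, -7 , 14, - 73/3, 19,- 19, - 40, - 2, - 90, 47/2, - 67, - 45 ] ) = [ - 90, - 67, - 45, -40, - 73/3, - 19,- 7,  -  2,2, 14, 19, 47/2, 34 , 83] 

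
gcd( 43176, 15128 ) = 8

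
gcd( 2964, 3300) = 12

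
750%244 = 18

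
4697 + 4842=9539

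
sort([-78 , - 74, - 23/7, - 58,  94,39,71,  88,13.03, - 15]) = [-78, - 74, -58, - 15, - 23/7,  13.03 , 39,71,  88,94]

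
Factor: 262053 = 3^2*11^1*2647^1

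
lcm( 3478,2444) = 90428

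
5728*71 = 406688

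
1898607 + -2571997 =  - 673390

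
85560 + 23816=109376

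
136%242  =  136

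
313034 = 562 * 557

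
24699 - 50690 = - 25991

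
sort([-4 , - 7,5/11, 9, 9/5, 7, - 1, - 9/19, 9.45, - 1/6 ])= [ - 7, - 4 ,  -  1, - 9/19, - 1/6, 5/11,9/5, 7,9, 9.45 ] 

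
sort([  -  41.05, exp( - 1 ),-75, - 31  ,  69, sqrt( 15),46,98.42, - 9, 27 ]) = [ - 75, - 41.05,-31,-9, exp(-1),sqrt( 15 ),  27, 46,69, 98.42] 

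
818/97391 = 818/97391 = 0.01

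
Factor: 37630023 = 3^1 * 29^1*59^1*7331^1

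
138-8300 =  - 8162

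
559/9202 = 13/214 = 0.06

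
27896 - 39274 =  - 11378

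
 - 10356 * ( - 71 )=735276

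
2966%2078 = 888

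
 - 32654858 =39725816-72380674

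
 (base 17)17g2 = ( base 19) 10i9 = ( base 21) g77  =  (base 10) 7210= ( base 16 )1C2A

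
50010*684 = 34206840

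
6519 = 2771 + 3748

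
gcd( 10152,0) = 10152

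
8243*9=74187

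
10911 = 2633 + 8278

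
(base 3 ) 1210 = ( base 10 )48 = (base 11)44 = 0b110000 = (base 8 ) 60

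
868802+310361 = 1179163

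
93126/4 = 23281+1/2 = 23281.50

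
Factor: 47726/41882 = 7^2 * 43^( - 1 ) = 49/43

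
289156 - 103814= 185342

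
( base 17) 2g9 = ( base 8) 1533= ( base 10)859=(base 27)14M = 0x35B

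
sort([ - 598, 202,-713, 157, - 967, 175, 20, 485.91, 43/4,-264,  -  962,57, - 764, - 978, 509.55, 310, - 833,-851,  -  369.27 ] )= [-978, - 967,  -  962,  -  851,-833,-764,-713, - 598,- 369.27, - 264 , 43/4, 20, 57, 157,175, 202,310, 485.91, 509.55 ] 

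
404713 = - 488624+893337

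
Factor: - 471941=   -19^1*59^1*421^1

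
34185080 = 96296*355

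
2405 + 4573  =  6978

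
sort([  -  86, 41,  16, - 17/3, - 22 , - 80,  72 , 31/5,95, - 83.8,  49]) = [ - 86, -83.8, - 80, - 22, - 17/3 , 31/5 , 16,41 , 49,  72, 95]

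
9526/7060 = 1 + 1233/3530 = 1.35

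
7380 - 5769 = 1611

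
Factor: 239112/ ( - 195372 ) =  - 2^1*41^1*67^( - 1)  =  -  82/67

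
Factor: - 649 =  - 11^1*59^1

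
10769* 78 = 839982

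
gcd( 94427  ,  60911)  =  1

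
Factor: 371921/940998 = 2^( - 1)*3^(  -  1 )*11^1*33811^1*156833^( - 1)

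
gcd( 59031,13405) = 7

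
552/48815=552/48815 = 0.01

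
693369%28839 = 1233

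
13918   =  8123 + 5795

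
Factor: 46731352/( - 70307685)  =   - 2^3*3^( - 2)*5^( - 1) * 7^( - 1)*61^( - 1 )*109^1*3659^( - 1)*53591^1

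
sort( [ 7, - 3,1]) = [ - 3,1, 7]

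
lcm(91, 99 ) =9009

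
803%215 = 158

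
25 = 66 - 41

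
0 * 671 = 0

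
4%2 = 0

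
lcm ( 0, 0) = 0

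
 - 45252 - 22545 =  - 67797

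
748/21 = 748/21 = 35.62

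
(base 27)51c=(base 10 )3684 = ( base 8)7144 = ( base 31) 3pq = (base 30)42o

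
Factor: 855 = 3^2*5^1*19^1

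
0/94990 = 0=   0.00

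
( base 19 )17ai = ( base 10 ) 9594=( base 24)GFI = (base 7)36654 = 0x257A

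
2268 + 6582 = 8850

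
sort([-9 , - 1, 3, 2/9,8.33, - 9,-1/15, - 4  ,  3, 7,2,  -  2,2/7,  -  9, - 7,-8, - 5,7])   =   [ - 9 , - 9, - 9, - 8, - 7,  -  5, - 4, - 2,  -  1, - 1/15,2/9, 2/7, 2,3  ,  3, 7,7, 8.33 ]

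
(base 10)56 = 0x38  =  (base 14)40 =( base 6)132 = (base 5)211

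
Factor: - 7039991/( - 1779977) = 7^1*19^( - 1)*127^1*7919^1*93683^( - 1)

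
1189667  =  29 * 41023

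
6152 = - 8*(  -  769) 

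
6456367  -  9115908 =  - 2659541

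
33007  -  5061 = 27946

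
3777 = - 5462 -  - 9239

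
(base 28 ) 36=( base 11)82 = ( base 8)132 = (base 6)230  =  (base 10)90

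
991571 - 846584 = 144987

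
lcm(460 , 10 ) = 460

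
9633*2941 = 28330653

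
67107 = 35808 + 31299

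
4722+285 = 5007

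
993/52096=993/52096 = 0.02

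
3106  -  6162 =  - 3056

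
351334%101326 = 47356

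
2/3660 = 1/1830= 0.00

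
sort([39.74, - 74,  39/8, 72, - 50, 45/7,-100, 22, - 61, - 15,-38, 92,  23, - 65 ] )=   [- 100,-74, - 65 , - 61, - 50, - 38, - 15, 39/8, 45/7, 22,23, 39.74, 72,92] 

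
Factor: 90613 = 31^1 * 37^1*79^1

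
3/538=3/538 = 0.01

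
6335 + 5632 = 11967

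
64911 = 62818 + 2093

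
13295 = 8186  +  5109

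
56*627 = 35112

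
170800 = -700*( - 244) 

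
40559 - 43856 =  - 3297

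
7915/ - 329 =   -  7915/329 = - 24.06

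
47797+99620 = 147417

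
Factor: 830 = 2^1 * 5^1*83^1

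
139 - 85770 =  - 85631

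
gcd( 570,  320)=10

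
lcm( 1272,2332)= 13992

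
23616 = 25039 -1423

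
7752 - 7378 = 374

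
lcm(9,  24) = 72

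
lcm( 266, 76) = 532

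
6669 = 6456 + 213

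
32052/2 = 16026  =  16026.00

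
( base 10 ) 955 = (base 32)TR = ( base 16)3BB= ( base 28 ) 163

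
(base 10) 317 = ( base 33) 9k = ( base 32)9T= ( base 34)9B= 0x13d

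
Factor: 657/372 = 2^ ( - 2 ) * 3^1 * 31^( - 1)*73^1  =  219/124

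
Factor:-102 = -2^1*3^1*17^1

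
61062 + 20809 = 81871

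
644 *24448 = 15744512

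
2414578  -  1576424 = 838154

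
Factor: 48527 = 48527^1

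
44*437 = 19228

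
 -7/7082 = -1+ 7075/7082  =  -0.00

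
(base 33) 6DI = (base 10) 6981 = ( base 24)c2l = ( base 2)1101101000101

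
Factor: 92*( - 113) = -2^2 * 23^1*113^1=- 10396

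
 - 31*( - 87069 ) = 2699139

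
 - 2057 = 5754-7811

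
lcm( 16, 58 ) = 464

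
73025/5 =14605 = 14605.00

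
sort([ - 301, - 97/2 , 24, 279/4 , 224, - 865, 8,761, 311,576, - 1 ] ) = [-865 ,-301, - 97/2,  -  1,  8, 24, 279/4, 224,311, 576,761 ]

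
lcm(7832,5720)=509080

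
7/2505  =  7/2505 = 0.00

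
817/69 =817/69 = 11.84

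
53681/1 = 53681 = 53681.00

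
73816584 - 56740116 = 17076468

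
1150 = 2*575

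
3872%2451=1421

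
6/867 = 2/289  =  0.01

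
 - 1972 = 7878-9850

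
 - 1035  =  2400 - 3435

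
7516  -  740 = 6776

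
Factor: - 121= - 11^2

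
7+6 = 13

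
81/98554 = 81/98554= 0.00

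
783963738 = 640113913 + 143849825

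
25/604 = 25/604 = 0.04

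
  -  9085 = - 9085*1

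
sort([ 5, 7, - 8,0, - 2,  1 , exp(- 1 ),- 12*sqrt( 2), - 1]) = [ - 12*sqrt( 2 ), - 8, - 2,-1, 0,exp(- 1),1,  5,  7] 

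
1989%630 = 99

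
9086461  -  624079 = 8462382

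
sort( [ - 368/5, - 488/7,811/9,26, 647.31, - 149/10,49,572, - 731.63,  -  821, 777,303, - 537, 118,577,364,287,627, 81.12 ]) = [ - 821,-731.63,-537, - 368/5, - 488/7, - 149/10, 26, 49, 81.12, 811/9,118 , 287, 303, 364, 572,577,627,  647.31,777]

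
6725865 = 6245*1077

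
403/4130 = 403/4130 = 0.10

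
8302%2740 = 82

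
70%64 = 6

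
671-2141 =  - 1470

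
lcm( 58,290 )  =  290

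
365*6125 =2235625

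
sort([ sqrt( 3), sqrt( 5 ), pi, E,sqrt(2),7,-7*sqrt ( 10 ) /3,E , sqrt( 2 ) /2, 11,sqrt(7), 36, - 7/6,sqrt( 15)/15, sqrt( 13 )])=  [ - 7*sqrt( 10 ) /3, - 7/6,sqrt( 15)/15,sqrt( 2)/2,  sqrt(2 ),sqrt( 3), sqrt(5 ) , sqrt( 7 ) , E , E,pi, sqrt ( 13 ),  7,11,  36] 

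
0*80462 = 0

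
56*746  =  41776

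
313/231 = 1 + 82/231 = 1.35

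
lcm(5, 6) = 30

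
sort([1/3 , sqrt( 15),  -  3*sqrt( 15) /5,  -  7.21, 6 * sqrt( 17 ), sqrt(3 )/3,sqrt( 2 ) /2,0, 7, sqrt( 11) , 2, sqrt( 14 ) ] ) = [ - 7.21,-3 *sqrt(15 ) /5,0, 1/3,sqrt( 3 )/3, sqrt (2) /2, 2, sqrt( 11), sqrt( 14 ), sqrt( 15), 7, 6*sqrt( 17 )]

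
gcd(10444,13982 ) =2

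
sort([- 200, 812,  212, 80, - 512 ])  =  [ - 512, - 200, 80, 212,  812 ]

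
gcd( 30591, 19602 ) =297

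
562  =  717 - 155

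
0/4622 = 0 =0.00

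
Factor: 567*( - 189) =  - 107163 = - 3^7*7^2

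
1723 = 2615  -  892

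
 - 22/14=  - 11/7 = -  1.57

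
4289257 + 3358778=7648035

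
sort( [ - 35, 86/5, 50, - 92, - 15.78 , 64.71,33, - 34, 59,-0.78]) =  [  -  92,  -  35 ,-34,  -  15.78,-0.78,86/5, 33, 50,59, 64.71]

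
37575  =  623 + 36952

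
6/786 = 1/131 =0.01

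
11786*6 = 70716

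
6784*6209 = 42121856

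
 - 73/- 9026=73/9026 = 0.01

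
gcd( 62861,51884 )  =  1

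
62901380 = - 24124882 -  - 87026262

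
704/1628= 16/37 = 0.43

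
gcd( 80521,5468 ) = 1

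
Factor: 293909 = 7^1 *11^2 * 347^1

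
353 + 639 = 992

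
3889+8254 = 12143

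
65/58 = 65/58 = 1.12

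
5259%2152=955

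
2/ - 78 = - 1 + 38/39 = - 0.03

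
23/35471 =23/35471 = 0.00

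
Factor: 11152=2^4 * 17^1*41^1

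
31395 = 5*6279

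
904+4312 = 5216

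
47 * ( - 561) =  - 26367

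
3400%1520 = 360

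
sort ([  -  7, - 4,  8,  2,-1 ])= [ - 7, - 4, - 1,  2, 8] 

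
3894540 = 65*59916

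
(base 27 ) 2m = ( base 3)2211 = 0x4c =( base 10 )76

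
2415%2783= 2415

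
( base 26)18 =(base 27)17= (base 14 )26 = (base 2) 100010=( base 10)34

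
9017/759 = 9017/759= 11.88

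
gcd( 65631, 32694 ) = 3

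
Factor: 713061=3^2*79229^1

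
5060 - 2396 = 2664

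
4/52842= 2/26421   =  0.00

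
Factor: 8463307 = 1693^1*4999^1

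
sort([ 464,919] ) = [ 464 , 919]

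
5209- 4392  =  817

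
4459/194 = 22+191/194 =22.98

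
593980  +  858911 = 1452891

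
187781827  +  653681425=841463252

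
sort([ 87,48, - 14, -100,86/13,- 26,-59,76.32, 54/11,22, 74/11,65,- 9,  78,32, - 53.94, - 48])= [ - 100, - 59 , - 53.94, - 48,-26, -14,-9,54/11,86/13,74/11, 22,  32  ,  48,65 , 76.32,  78,87]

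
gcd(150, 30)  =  30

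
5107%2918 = 2189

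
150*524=78600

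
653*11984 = 7825552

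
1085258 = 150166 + 935092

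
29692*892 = 26485264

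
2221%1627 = 594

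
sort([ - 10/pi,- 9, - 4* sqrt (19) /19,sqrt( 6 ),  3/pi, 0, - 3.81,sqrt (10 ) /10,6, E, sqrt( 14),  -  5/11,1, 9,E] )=[ - 9, - 3.81, - 10/pi, - 4*sqrt (19)/19, - 5/11, 0, sqrt(10 ) /10, 3/pi, 1,sqrt(6), E, E, sqrt (14),6,9]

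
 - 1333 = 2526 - 3859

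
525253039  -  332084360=193168679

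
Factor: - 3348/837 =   -  4= - 2^2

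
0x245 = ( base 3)210112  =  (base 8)1105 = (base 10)581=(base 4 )21011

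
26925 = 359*75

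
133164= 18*7398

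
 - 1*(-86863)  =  86863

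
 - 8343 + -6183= - 14526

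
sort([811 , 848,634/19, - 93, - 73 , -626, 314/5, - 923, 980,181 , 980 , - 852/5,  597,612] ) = [-923, - 626, - 852/5, - 93,-73, 634/19,314/5,181,597,612, 811, 848,  980,980]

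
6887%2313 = 2261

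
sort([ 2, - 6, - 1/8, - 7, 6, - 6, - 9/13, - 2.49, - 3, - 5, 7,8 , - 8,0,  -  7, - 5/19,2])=[  -  8, - 7, - 7,  -  6, - 6, - 5, -3,-2.49, - 9/13,-5/19, - 1/8,0, 2, 2, 6, 7, 8 ]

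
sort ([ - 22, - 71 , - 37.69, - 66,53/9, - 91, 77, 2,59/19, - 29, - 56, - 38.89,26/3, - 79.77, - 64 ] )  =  [ - 91,  -  79.77, - 71,  -  66, -64,-56,- 38.89, - 37.69, - 29, - 22,2, 59/19, 53/9,26/3,77]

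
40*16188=647520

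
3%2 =1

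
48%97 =48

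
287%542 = 287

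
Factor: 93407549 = 227^1*587^1*701^1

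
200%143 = 57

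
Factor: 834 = 2^1*3^1*139^1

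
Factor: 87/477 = 3^( - 1)*29^1*53^( -1) = 29/159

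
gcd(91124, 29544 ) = 4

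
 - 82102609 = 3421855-85524464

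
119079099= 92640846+26438253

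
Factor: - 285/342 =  - 5/6 = -  2^( - 1)*3^ (-1 )*5^1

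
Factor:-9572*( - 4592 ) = 2^6*7^1* 41^1*2393^1= 43954624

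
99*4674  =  462726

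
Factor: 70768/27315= 2^4*3^(  -  2)*5^(  -  1 )*607^( - 1 )*4423^1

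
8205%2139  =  1788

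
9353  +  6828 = 16181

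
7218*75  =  541350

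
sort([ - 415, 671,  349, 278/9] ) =[ - 415,278/9,349,671 ] 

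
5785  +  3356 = 9141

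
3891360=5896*660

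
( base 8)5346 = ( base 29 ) 396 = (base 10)2790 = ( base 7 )11064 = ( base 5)42130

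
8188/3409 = 8188/3409 = 2.40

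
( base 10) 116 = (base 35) 3B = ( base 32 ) 3k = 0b1110100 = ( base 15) 7B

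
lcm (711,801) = 63279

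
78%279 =78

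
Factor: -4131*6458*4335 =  - 115649121330 = - 2^1*3^6*5^1*17^3*3229^1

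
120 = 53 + 67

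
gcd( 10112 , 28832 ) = 32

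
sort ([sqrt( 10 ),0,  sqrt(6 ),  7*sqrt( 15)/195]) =[0,7 * sqrt(15 )/195,sqrt ( 6 ),sqrt(10 )]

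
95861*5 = 479305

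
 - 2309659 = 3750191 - 6059850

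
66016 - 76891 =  - 10875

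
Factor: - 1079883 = - 3^2 *7^1* 61^1*281^1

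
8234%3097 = 2040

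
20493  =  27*759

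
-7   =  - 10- - 3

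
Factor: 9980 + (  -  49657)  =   - 39677= -11^1*3607^1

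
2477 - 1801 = 676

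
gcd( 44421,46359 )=51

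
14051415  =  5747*2445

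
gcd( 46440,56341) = 1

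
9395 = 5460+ 3935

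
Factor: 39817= 29^1*1373^1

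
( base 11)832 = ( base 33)ud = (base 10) 1003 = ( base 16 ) 3EB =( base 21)25g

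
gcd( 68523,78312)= 9789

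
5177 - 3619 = 1558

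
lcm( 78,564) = 7332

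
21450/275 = 78= 78.00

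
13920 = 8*1740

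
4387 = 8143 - 3756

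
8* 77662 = 621296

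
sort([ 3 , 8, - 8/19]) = [-8/19, 3,  8]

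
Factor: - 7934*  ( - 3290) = 26102860 = 2^2*5^1*7^1*47^1*3967^1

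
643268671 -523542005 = 119726666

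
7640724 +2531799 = 10172523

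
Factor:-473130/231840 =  - 2^( - 4 ) * 23^ ( - 1 ) * 751^1 = -751/368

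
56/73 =56/73= 0.77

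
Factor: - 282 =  - 2^1*3^1*47^1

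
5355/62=86+23/62 = 86.37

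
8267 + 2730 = 10997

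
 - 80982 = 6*( - 13497)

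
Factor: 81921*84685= 3^1*5^1*7^1*47^1*83^1*16937^1 = 6937479885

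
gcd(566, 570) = 2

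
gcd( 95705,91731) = 1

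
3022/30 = 100 +11/15 = 100.73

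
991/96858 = 991/96858 = 0.01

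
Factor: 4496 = 2^4*281^1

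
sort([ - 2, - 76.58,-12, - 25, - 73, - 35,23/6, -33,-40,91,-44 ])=[  -  76.58 , - 73 , - 44, - 40, - 35, - 33, - 25, - 12, - 2,23/6, 91 ] 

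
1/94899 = 1/94899 = 0.00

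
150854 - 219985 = -69131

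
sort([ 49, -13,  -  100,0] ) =[ - 100 ,  -  13,0,49 ] 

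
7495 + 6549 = 14044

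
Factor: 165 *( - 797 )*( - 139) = 3^1*5^1*11^1 * 139^1*797^1 = 18279195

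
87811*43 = 3775873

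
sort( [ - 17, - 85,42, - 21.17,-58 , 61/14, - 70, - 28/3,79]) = [ - 85, - 70, - 58,-21.17, - 17, - 28/3, 61/14,42,79 ] 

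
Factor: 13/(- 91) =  - 1/7 = - 7^( - 1 ) 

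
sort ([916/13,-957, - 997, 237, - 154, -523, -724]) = [-997 ,-957, - 724, - 523 , - 154, 916/13 , 237]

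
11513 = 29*397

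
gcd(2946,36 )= 6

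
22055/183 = 22055/183 = 120.52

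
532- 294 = 238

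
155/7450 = 31/1490=0.02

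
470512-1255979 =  - 785467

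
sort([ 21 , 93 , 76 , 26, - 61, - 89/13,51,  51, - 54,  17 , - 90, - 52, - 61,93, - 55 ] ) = [ - 90,-61, - 61, - 55, - 54 ,-52, - 89/13,  17 , 21,26, 51 , 51, 76, 93, 93] 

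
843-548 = 295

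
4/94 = 2/47=0.04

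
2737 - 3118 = -381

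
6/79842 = 1/13307 = 0.00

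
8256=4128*2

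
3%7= 3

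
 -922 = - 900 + -22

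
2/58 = 1/29 = 0.03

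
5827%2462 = 903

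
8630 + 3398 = 12028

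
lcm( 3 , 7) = 21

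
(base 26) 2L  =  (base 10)73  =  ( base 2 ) 1001001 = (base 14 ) 53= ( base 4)1021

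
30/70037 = 30/70037  =  0.00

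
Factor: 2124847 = 17^1*124991^1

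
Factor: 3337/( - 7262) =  - 2^(-1)*47^1*71^1*3631^( - 1)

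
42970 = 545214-502244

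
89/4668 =89/4668 = 0.02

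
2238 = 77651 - 75413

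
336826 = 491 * 686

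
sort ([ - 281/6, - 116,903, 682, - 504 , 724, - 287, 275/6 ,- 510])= [  -  510, - 504, - 287, - 116,  -  281/6, 275/6, 682, 724,  903 ]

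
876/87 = 292/29 = 10.07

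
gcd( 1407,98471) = 1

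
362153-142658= 219495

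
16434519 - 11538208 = 4896311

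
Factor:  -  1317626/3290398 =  - 29^( - 1 )*151^1 * 4363^1*56731^(-1 ) = -  658813/1645199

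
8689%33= 10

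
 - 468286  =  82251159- 82719445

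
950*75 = 71250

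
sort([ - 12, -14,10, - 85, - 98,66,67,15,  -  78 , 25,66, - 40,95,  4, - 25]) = [-98 , - 85, - 78, - 40 , - 25, - 14, - 12,4, 10,15,25, 66,66,67, 95] 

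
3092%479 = 218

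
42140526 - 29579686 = 12560840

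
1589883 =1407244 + 182639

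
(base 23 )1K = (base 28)1F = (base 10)43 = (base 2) 101011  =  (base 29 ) 1E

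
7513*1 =7513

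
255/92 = 2 + 71/92 = 2.77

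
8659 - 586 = 8073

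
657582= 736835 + -79253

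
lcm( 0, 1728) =0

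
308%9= 2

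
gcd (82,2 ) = 2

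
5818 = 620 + 5198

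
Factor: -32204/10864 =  - 83/28 = -2^(-2)*7^(- 1 )*83^1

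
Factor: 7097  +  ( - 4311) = 2^1 * 7^1*199^1 = 2786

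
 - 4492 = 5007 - 9499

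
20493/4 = 20493/4 = 5123.25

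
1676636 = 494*3394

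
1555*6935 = 10783925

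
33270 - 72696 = -39426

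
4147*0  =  0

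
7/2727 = 7/2727 = 0.00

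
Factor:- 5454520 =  - 2^3*5^1*19^1*7177^1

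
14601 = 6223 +8378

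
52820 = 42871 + 9949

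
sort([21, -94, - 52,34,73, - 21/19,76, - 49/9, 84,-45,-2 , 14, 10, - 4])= [ - 94, - 52, - 45, - 49/9,  -  4,-2, - 21/19, 10,14, 21,  34, 73,  76, 84] 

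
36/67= 36/67 = 0.54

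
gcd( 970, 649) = 1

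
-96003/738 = -131 + 75/82 = -  130.09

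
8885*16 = 142160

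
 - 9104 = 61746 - 70850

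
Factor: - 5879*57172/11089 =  - 336114188/11089 = - 2^2*13^( - 1 )*853^( - 1 )*5879^1*14293^1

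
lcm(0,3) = 0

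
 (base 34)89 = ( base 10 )281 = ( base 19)EF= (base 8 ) 431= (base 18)FB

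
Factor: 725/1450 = 1/2 = 2^( - 1 )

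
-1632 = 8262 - 9894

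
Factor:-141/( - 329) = 3/7=3^1 * 7^( - 1 ) 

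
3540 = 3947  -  407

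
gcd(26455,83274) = 1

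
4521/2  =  4521/2 = 2260.50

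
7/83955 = 7/83955 = 0.00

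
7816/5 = 7816/5 = 1563.20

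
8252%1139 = 279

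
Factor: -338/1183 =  - 2/7 = -2^1*7^( - 1 )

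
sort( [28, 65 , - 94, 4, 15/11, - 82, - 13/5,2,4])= [ - 94, - 82,- 13/5,  15/11, 2, 4,4 , 28,65]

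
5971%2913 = 145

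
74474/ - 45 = - 74474/45 = - 1654.98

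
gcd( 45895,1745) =5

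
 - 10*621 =- 6210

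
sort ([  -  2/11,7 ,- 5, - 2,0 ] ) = [ - 5, - 2,-2/11, 0,7 ]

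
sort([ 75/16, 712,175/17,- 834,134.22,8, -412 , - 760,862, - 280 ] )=[ - 834,-760, - 412, - 280,75/16, 8,175/17, 134.22, 712,  862] 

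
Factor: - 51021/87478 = -2^(  -  1)*3^2*191^ ( - 1)*229^(-1) * 5669^1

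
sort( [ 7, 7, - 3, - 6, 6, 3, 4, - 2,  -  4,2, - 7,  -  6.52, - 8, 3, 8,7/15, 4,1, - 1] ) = [ - 8, - 7, - 6.52 , - 6, - 4,  -  3, - 2,-1, 7/15 , 1,2,3,3,4,4,6, 7 , 7, 8]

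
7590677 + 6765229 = 14355906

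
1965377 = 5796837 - 3831460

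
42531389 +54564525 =97095914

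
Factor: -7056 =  - 2^4*3^2*7^2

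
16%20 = 16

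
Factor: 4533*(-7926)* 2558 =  - 2^2*3^2*1279^1*1321^1*1511^1 = - 91905251364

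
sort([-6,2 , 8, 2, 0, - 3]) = [ - 6,  -  3,0, 2 , 2 , 8] 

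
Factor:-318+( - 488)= -806 = -2^1*13^1*31^1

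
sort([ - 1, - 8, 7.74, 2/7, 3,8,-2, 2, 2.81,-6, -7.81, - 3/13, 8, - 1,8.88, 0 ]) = [ - 8, - 7.81, - 6, - 2,  -  1,  -  1, - 3/13,0, 2/7 , 2 , 2.81, 3,  7.74, 8, 8,  8.88]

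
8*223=1784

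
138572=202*686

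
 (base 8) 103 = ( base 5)232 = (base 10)67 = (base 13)52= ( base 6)151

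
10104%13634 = 10104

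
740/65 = 148/13 = 11.38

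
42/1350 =7/225 = 0.03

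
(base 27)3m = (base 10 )103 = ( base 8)147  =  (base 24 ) 47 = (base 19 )58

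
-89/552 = -1 + 463/552 = -  0.16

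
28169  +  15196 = 43365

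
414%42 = 36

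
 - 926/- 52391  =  926/52391 = 0.02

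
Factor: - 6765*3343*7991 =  - 180719621445 = -  3^1 * 5^1*11^1 * 41^1*61^1*131^1*3343^1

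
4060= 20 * 203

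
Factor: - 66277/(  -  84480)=2^( - 9)*3^(-1)*5^(- 1)*11^( - 1 )*191^1*347^1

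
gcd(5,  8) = 1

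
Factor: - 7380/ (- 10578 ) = 30/43 = 2^1*3^1*5^1*43^ ( - 1 )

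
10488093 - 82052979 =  - 71564886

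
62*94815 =5878530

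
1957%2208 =1957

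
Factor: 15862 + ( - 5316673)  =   - 5300811  =  -3^2*421^1*1399^1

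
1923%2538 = 1923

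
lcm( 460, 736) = 3680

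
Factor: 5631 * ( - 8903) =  - 3^1 * 29^1 * 307^1*1877^1 = -50132793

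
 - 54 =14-68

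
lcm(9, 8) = 72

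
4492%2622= 1870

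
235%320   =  235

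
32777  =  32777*1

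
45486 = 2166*21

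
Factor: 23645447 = 7^1 * 307^1*11003^1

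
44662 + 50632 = 95294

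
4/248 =1/62 = 0.02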